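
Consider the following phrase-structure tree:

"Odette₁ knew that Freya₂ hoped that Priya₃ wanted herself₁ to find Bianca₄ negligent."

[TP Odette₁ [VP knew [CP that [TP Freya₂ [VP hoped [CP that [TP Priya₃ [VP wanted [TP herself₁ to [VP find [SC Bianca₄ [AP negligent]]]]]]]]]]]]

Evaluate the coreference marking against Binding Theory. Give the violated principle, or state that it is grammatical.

The two coindexed NPs are *Odette₁* and *herself₁*.
*herself₁* is an anaphor. Principle A requires it to be bound within its binding domain — the embedded TP, whose subject is Priya₃.
Within that domain it is c-commanded by *Priya₃*, which does not share its index.
*Odette₁* does c-command the anaphor, but from outside its binding domain.
The anaphor is unbound in its domain → Principle A violation.

Principle A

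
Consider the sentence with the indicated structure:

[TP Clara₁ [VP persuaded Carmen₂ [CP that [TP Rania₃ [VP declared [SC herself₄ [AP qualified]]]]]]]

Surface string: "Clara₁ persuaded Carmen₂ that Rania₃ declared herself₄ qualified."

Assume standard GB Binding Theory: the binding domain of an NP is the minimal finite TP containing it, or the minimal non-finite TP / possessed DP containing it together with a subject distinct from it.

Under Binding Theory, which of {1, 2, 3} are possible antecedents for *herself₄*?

{3}

*herself* is an anaphor, so Principle A applies: it must be bound in its binding domain.
Binding domain of *herself₄*: the embedded TP, whose subject is Rania₃.
*Clara₁* c-commands the anaphor but is outside its binding domain → cannot satisfy Principle A.
*Carmen₂* c-commands the anaphor but is outside its binding domain → cannot satisfy Principle A.
*Rania₃* c-commands the anaphor within its binding domain → licit binder.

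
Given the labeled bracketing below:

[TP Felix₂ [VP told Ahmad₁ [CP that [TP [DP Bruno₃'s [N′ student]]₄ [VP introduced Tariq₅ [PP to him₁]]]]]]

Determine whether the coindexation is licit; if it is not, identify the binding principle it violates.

grammatical

The two coindexed NPs are *Ahmad₁* and *him₁*.
*him₁* is a pronoun; its binding domain is the embedded TP, whose subject is [Bruno₃'s student]₄. Within that domain it is c-commanded only by *[Bruno₃'s student]₄*, *Tariq₅*, which carry a different index — the pronoun is free locally, so Principle B holds.
*Ahmad₁* is an R-expression; *him₁* does not c-command it, and no other NP shares its index, so Principle C is satisfied.
All principles are respected.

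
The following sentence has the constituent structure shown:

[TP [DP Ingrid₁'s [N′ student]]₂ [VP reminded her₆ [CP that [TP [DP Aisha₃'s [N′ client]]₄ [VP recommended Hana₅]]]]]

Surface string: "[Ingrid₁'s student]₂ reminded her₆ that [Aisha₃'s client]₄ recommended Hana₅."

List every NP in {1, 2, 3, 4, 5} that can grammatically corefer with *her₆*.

{1}

*her* is a pronoun, so Principle B applies: it must be free in its binding domain.
Binding domain of *her₆*: the matrix TP, whose subject is [Ingrid₁'s student]₂.
*Ingrid₁* and the pronoun do not c-command one another → neither Principle B nor Principle C is at stake; coindexation permitted.
*[Ingrid₁'s student]₂* c-commands the pronoun within its binding domain → coindexation would violate Principle B.
*Aisha₃*: the pronoun c-commands this R-expression → coindexation would violate Principle C on *Aisha₃*.
*[Aisha₃'s client]₄*: the pronoun c-commands this R-expression → coindexation would violate Principle C on *[Aisha₃'s client]₄*.
*Hana₅*: the pronoun c-commands this R-expression → coindexation would violate Principle C on *Hana₅*.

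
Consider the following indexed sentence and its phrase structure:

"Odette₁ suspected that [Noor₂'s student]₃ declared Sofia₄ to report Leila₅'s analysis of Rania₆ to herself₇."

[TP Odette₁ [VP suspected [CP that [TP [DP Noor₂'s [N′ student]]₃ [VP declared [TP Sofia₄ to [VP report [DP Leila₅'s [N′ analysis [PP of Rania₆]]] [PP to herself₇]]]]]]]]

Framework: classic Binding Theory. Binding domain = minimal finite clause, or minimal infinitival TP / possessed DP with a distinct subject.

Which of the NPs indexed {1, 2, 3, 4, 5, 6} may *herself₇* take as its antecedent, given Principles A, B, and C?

*herself* is an anaphor, so Principle A applies: it must be bound in its binding domain.
Binding domain of *herself₇*: the embedded TP, whose subject is Sofia₄.
*Odette₁* c-commands the anaphor but is outside its binding domain → cannot satisfy Principle A.
*Noor₂* does not c-command the anaphor → cannot bind it.
*[Noor₂'s student]₃* c-commands the anaphor but is outside its binding domain → cannot satisfy Principle A.
*Sofia₄* c-commands the anaphor within its binding domain → licit binder.
*Leila₅* does not c-command the anaphor → cannot bind it.
*Rania₆* does not c-command the anaphor → cannot bind it.

{4}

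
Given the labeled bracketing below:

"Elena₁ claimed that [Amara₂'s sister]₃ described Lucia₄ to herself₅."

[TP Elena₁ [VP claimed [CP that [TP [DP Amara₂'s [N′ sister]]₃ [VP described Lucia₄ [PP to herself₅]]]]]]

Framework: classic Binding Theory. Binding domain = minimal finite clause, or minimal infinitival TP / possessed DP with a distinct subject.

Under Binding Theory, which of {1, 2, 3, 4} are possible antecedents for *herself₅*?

{3, 4}

*herself* is an anaphor, so Principle A applies: it must be bound in its binding domain.
Binding domain of *herself₅*: the embedded TP, whose subject is [Amara₂'s sister]₃.
*Elena₁* c-commands the anaphor but is outside its binding domain → cannot satisfy Principle A.
*Amara₂* does not c-command the anaphor → cannot bind it.
*[Amara₂'s sister]₃* c-commands the anaphor within its binding domain → licit binder.
*Lucia₄* c-commands the anaphor within its binding domain → licit binder.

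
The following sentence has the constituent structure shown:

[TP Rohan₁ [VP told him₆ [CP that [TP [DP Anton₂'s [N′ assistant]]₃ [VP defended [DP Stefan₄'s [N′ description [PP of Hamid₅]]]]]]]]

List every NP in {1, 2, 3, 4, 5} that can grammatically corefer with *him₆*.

none

*him* is a pronoun, so Principle B applies: it must be free in its binding domain.
Binding domain of *him₆*: the matrix TP, whose subject is Rohan₁.
*Rohan₁* c-commands the pronoun within its binding domain → coindexation would violate Principle B.
*Anton₂*: the pronoun c-commands this R-expression → coindexation would violate Principle C on *Anton₂*.
*[Anton₂'s assistant]₃*: the pronoun c-commands this R-expression → coindexation would violate Principle C on *[Anton₂'s assistant]₃*.
*Stefan₄*: the pronoun c-commands this R-expression → coindexation would violate Principle C on *Stefan₄*.
*Hamid₅*: the pronoun c-commands this R-expression → coindexation would violate Principle C on *Hamid₅*.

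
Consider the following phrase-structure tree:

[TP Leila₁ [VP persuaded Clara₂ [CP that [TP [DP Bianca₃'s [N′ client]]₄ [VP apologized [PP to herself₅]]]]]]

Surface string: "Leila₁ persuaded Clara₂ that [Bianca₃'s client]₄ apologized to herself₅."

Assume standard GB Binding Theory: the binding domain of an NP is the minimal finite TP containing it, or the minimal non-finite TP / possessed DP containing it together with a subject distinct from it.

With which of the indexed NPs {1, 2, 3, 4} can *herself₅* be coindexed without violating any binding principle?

*herself* is an anaphor, so Principle A applies: it must be bound in its binding domain.
Binding domain of *herself₅*: the embedded TP, whose subject is [Bianca₃'s client]₄.
*Leila₁* c-commands the anaphor but is outside its binding domain → cannot satisfy Principle A.
*Clara₂* c-commands the anaphor but is outside its binding domain → cannot satisfy Principle A.
*Bianca₃* does not c-command the anaphor → cannot bind it.
*[Bianca₃'s client]₄* c-commands the anaphor within its binding domain → licit binder.

{4}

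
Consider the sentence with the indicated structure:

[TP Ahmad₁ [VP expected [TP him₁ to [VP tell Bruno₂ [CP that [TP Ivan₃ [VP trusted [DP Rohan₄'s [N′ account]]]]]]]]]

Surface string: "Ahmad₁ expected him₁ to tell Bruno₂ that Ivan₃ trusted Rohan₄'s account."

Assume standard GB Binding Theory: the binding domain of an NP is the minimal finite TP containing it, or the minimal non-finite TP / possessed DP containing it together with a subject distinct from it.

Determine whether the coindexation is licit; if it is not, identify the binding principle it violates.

Principle B

The two coindexed NPs are *Ahmad₁* and *him₁*.
*him₁* is a pronoun. Its binding domain is the matrix TP, whose subject is Ahmad₁.
*Ahmad₁* c-commands it within that domain and carries the same index.
The pronoun is locally bound → Principle B violation.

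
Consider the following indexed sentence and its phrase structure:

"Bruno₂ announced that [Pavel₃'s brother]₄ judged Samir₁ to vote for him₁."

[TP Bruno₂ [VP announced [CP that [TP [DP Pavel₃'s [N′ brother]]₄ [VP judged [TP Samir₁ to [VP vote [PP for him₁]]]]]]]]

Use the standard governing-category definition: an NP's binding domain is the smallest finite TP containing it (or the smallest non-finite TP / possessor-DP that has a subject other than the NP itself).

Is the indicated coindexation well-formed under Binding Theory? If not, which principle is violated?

The two coindexed NPs are *Samir₁* and *him₁*.
*him₁* is a pronoun. Its binding domain is the embedded TP, whose subject is Samir₁.
*Samir₁* c-commands it within that domain and carries the same index.
The pronoun is locally bound → Principle B violation.

Principle B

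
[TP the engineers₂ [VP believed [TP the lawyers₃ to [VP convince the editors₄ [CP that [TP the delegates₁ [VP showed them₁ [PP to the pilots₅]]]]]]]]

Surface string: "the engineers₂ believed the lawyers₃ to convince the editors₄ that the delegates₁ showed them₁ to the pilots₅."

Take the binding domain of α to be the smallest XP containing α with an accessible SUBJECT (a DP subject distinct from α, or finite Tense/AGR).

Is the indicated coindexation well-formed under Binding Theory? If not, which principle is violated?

Principle B

The two coindexed NPs are *the delegates₁* and *them₁*.
*them₁* is a pronoun. Its binding domain is the embedded TP, whose subject is the delegates₁.
*the delegates₁* c-commands it within that domain and carries the same index.
The pronoun is locally bound → Principle B violation.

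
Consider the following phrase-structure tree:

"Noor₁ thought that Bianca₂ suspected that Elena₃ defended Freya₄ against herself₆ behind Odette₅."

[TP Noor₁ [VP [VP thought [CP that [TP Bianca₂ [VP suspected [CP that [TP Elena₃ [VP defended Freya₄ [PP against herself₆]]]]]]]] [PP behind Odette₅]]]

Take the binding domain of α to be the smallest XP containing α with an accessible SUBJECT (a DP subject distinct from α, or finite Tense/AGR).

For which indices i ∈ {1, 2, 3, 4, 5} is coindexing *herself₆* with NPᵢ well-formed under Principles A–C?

{3, 4}

*herself* is an anaphor, so Principle A applies: it must be bound in its binding domain.
Binding domain of *herself₆*: the embedded TP, whose subject is Elena₃.
*Noor₁* c-commands the anaphor but is outside its binding domain → cannot satisfy Principle A.
*Bianca₂* c-commands the anaphor but is outside its binding domain → cannot satisfy Principle A.
*Elena₃* c-commands the anaphor within its binding domain → licit binder.
*Freya₄* c-commands the anaphor within its binding domain → licit binder.
*Odette₅* does not c-command the anaphor → cannot bind it.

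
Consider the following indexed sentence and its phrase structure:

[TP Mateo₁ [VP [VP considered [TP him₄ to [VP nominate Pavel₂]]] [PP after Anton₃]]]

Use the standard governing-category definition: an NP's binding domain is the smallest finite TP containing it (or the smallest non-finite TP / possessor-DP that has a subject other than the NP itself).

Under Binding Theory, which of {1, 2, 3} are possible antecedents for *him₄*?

{3}

*him* is a pronoun, so Principle B applies: it must be free in its binding domain.
Binding domain of *him₄*: the matrix TP, whose subject is Mateo₁.
*Mateo₁* c-commands the pronoun within its binding domain → coindexation would violate Principle B.
*Pavel₂*: the pronoun c-commands this R-expression → coindexation would violate Principle C on *Pavel₂*.
*Anton₃* and the pronoun do not c-command one another → neither Principle B nor Principle C is at stake; coindexation permitted.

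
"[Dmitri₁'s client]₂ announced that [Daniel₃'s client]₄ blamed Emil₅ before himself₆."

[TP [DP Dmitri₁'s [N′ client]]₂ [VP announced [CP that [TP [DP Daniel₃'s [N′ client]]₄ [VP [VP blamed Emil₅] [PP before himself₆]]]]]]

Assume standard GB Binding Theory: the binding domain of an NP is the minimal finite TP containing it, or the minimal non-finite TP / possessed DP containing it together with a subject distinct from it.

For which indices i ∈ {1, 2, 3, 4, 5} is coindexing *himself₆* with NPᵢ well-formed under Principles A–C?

*himself* is an anaphor, so Principle A applies: it must be bound in its binding domain.
Binding domain of *himself₆*: the embedded TP, whose subject is [Daniel₃'s client]₄.
*Dmitri₁* does not c-command the anaphor → cannot bind it.
*[Dmitri₁'s client]₂* c-commands the anaphor but is outside its binding domain → cannot satisfy Principle A.
*Daniel₃* does not c-command the anaphor → cannot bind it.
*[Daniel₃'s client]₄* c-commands the anaphor within its binding domain → licit binder.
*Emil₅* does not c-command the anaphor → cannot bind it.

{4}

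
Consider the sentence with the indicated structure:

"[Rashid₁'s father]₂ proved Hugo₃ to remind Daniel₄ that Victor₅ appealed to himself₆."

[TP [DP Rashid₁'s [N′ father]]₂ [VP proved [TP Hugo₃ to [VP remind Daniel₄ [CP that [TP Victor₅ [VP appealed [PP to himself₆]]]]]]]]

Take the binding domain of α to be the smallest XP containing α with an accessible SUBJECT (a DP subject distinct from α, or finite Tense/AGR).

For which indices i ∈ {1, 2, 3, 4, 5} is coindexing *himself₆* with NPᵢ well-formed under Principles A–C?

{5}

*himself* is an anaphor, so Principle A applies: it must be bound in its binding domain.
Binding domain of *himself₆*: the embedded TP, whose subject is Victor₅.
*Rashid₁* does not c-command the anaphor → cannot bind it.
*[Rashid₁'s father]₂* c-commands the anaphor but is outside its binding domain → cannot satisfy Principle A.
*Hugo₃* c-commands the anaphor but is outside its binding domain → cannot satisfy Principle A.
*Daniel₄* c-commands the anaphor but is outside its binding domain → cannot satisfy Principle A.
*Victor₅* c-commands the anaphor within its binding domain → licit binder.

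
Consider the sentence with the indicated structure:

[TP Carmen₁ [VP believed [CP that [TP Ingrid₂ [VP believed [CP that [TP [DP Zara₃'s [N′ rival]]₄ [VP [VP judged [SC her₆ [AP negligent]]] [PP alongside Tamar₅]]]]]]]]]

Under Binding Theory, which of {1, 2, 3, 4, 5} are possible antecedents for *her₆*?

{1, 2, 3, 5}

*her* is a pronoun, so Principle B applies: it must be free in its binding domain.
Binding domain of *her₆*: the embedded TP, whose subject is [Zara₃'s rival]₄.
*Carmen₁* c-commands the pronoun but from outside its binding domain, and is not c-commanded by it → coindexation permitted.
*Ingrid₂* c-commands the pronoun but from outside its binding domain, and is not c-commanded by it → coindexation permitted.
*Zara₃* and the pronoun do not c-command one another → neither Principle B nor Principle C is at stake; coindexation permitted.
*[Zara₃'s rival]₄* c-commands the pronoun within its binding domain → coindexation would violate Principle B.
*Tamar₅* and the pronoun do not c-command one another → neither Principle B nor Principle C is at stake; coindexation permitted.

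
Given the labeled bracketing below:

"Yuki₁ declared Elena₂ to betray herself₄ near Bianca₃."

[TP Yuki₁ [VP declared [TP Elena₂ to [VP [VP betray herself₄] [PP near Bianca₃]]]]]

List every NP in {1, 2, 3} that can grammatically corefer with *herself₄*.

{2}

*herself* is an anaphor, so Principle A applies: it must be bound in its binding domain.
Binding domain of *herself₄*: the embedded TP, whose subject is Elena₂.
*Yuki₁* c-commands the anaphor but is outside its binding domain → cannot satisfy Principle A.
*Elena₂* c-commands the anaphor within its binding domain → licit binder.
*Bianca₃* does not c-command the anaphor → cannot bind it.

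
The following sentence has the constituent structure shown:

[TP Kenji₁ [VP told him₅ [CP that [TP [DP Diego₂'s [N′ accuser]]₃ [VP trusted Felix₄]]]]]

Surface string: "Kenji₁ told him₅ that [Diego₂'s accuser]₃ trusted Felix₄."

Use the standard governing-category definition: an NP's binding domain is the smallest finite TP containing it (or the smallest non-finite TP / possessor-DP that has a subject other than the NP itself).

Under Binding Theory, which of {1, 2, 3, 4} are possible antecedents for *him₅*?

*him* is a pronoun, so Principle B applies: it must be free in its binding domain.
Binding domain of *him₅*: the matrix TP, whose subject is Kenji₁.
*Kenji₁* c-commands the pronoun within its binding domain → coindexation would violate Principle B.
*Diego₂*: the pronoun c-commands this R-expression → coindexation would violate Principle C on *Diego₂*.
*[Diego₂'s accuser]₃*: the pronoun c-commands this R-expression → coindexation would violate Principle C on *[Diego₂'s accuser]₃*.
*Felix₄*: the pronoun c-commands this R-expression → coindexation would violate Principle C on *Felix₄*.

none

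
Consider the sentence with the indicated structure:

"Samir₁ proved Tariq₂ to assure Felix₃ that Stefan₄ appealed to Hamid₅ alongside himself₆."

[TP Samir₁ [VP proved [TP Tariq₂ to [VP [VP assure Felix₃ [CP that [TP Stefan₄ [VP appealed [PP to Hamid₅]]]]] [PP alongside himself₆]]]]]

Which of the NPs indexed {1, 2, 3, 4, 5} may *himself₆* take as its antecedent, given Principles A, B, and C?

*himself* is an anaphor, so Principle A applies: it must be bound in its binding domain.
Binding domain of *himself₆*: the embedded TP, whose subject is Tariq₂.
*Samir₁* c-commands the anaphor but is outside its binding domain → cannot satisfy Principle A.
*Tariq₂* c-commands the anaphor within its binding domain → licit binder.
*Felix₃* does not c-command the anaphor → cannot bind it.
*Stefan₄* does not c-command the anaphor → cannot bind it.
*Hamid₅* does not c-command the anaphor → cannot bind it.

{2}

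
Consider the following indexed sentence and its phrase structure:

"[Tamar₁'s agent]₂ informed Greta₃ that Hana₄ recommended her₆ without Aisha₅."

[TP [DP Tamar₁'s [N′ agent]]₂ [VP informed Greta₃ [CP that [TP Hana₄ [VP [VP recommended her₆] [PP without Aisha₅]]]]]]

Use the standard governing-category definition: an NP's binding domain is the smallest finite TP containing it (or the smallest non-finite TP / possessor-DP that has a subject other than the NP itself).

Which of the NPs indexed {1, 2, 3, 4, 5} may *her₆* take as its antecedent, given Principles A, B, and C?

{1, 2, 3, 5}

*her* is a pronoun, so Principle B applies: it must be free in its binding domain.
Binding domain of *her₆*: the embedded TP, whose subject is Hana₄.
*Tamar₁* and the pronoun do not c-command one another → neither Principle B nor Principle C is at stake; coindexation permitted.
*[Tamar₁'s agent]₂* c-commands the pronoun but from outside its binding domain, and is not c-commanded by it → coindexation permitted.
*Greta₃* c-commands the pronoun but from outside its binding domain, and is not c-commanded by it → coindexation permitted.
*Hana₄* c-commands the pronoun within its binding domain → coindexation would violate Principle B.
*Aisha₅* and the pronoun do not c-command one another → neither Principle B nor Principle C is at stake; coindexation permitted.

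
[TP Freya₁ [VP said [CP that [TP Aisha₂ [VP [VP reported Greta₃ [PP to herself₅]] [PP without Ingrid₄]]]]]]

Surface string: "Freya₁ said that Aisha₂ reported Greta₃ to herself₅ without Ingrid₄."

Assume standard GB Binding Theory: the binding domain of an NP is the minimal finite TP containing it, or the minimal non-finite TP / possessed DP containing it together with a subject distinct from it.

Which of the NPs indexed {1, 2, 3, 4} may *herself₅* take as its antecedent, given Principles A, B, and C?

*herself* is an anaphor, so Principle A applies: it must be bound in its binding domain.
Binding domain of *herself₅*: the embedded TP, whose subject is Aisha₂.
*Freya₁* c-commands the anaphor but is outside its binding domain → cannot satisfy Principle A.
*Aisha₂* c-commands the anaphor within its binding domain → licit binder.
*Greta₃* c-commands the anaphor within its binding domain → licit binder.
*Ingrid₄* does not c-command the anaphor → cannot bind it.

{2, 3}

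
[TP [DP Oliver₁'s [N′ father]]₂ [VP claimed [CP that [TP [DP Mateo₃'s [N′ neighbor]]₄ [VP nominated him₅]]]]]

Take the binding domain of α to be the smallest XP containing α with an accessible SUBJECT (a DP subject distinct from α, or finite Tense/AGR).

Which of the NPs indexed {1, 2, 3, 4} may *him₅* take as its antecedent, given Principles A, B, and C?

*him* is a pronoun, so Principle B applies: it must be free in its binding domain.
Binding domain of *him₅*: the embedded TP, whose subject is [Mateo₃'s neighbor]₄.
*Oliver₁* and the pronoun do not c-command one another → neither Principle B nor Principle C is at stake; coindexation permitted.
*[Oliver₁'s father]₂* c-commands the pronoun but from outside its binding domain, and is not c-commanded by it → coindexation permitted.
*Mateo₃* and the pronoun do not c-command one another → neither Principle B nor Principle C is at stake; coindexation permitted.
*[Mateo₃'s neighbor]₄* c-commands the pronoun within its binding domain → coindexation would violate Principle B.

{1, 2, 3}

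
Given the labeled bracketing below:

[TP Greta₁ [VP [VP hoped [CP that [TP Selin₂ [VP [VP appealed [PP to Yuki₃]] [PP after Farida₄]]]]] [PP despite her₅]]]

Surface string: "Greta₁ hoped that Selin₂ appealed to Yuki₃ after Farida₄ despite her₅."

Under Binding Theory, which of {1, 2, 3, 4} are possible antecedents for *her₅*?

{2, 3, 4}

*her* is a pronoun, so Principle B applies: it must be free in its binding domain.
Binding domain of *her₅*: the matrix TP, whose subject is Greta₁.
*Greta₁* c-commands the pronoun within its binding domain → coindexation would violate Principle B.
*Selin₂* and the pronoun do not c-command one another → neither Principle B nor Principle C is at stake; coindexation permitted.
*Yuki₃* and the pronoun do not c-command one another → neither Principle B nor Principle C is at stake; coindexation permitted.
*Farida₄* and the pronoun do not c-command one another → neither Principle B nor Principle C is at stake; coindexation permitted.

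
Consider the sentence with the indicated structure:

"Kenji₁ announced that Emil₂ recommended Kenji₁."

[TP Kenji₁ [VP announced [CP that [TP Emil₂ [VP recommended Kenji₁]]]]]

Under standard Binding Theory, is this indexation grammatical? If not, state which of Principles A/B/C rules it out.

Principle C

The two coindexed NPs are *Kenji₁* (the higher occurrence) and *Kenji₁* (the lower occurrence).
*Kenji₁* (the lower occurrence) is an R-expression. Principle C requires it to be free everywhere.
*Kenji₁* (the higher occurrence) c-commands it and carries the same index.
The R-expression is bound → Principle C violation.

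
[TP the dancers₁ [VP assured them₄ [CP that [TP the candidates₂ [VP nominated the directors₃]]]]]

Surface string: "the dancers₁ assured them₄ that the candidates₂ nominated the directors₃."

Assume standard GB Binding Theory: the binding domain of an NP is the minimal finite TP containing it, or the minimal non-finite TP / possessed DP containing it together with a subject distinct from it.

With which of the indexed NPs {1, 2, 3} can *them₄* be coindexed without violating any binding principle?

none

*them* is a pronoun, so Principle B applies: it must be free in its binding domain.
Binding domain of *them₄*: the matrix TP, whose subject is the dancers₁.
*the dancers₁* c-commands the pronoun within its binding domain → coindexation would violate Principle B.
*the candidates₂*: the pronoun c-commands this R-expression → coindexation would violate Principle C on *the candidates₂*.
*the directors₃*: the pronoun c-commands this R-expression → coindexation would violate Principle C on *the directors₃*.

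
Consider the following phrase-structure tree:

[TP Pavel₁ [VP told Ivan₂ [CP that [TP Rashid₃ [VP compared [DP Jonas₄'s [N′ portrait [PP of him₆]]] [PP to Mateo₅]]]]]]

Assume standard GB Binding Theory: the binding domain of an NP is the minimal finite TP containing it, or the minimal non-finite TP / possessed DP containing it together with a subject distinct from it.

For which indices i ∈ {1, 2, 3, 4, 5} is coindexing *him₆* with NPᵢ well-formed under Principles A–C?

*him* is a pronoun, so Principle B applies: it must be free in its binding domain.
Binding domain of *him₆*: the possessed DP, whose subject is Jonas₄.
*Pavel₁* c-commands the pronoun but from outside its binding domain, and is not c-commanded by it → coindexation permitted.
*Ivan₂* c-commands the pronoun but from outside its binding domain, and is not c-commanded by it → coindexation permitted.
*Rashid₃* c-commands the pronoun but from outside its binding domain, and is not c-commanded by it → coindexation permitted.
*Jonas₄* c-commands the pronoun within its binding domain → coindexation would violate Principle B.
*Mateo₅* and the pronoun do not c-command one another → neither Principle B nor Principle C is at stake; coindexation permitted.

{1, 2, 3, 5}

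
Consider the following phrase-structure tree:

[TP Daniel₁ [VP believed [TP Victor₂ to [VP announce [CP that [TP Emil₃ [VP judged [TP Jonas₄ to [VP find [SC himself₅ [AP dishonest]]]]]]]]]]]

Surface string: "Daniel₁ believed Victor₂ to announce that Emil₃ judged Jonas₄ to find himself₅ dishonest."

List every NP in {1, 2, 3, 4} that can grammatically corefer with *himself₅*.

*himself* is an anaphor, so Principle A applies: it must be bound in its binding domain.
Binding domain of *himself₅*: the embedded TP, whose subject is Jonas₄.
*Daniel₁* c-commands the anaphor but is outside its binding domain → cannot satisfy Principle A.
*Victor₂* c-commands the anaphor but is outside its binding domain → cannot satisfy Principle A.
*Emil₃* c-commands the anaphor but is outside its binding domain → cannot satisfy Principle A.
*Jonas₄* c-commands the anaphor within its binding domain → licit binder.

{4}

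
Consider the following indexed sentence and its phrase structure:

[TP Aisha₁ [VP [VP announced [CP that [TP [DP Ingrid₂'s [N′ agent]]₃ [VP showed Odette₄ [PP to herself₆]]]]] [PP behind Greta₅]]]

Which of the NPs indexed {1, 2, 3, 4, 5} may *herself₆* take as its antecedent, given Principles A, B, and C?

*herself* is an anaphor, so Principle A applies: it must be bound in its binding domain.
Binding domain of *herself₆*: the embedded TP, whose subject is [Ingrid₂'s agent]₃.
*Aisha₁* c-commands the anaphor but is outside its binding domain → cannot satisfy Principle A.
*Ingrid₂* does not c-command the anaphor → cannot bind it.
*[Ingrid₂'s agent]₃* c-commands the anaphor within its binding domain → licit binder.
*Odette₄* c-commands the anaphor within its binding domain → licit binder.
*Greta₅* does not c-command the anaphor → cannot bind it.

{3, 4}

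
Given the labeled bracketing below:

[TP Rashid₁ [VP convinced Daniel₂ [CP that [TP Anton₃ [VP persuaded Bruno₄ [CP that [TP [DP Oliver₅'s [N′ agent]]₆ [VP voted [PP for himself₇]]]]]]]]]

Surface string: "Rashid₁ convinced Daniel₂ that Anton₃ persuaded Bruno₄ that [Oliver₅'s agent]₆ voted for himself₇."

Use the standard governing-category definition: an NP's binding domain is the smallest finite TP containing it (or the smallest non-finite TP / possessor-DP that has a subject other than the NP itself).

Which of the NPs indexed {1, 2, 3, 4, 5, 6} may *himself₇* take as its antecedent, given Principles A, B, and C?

*himself* is an anaphor, so Principle A applies: it must be bound in its binding domain.
Binding domain of *himself₇*: the embedded TP, whose subject is [Oliver₅'s agent]₆.
*Rashid₁* c-commands the anaphor but is outside its binding domain → cannot satisfy Principle A.
*Daniel₂* c-commands the anaphor but is outside its binding domain → cannot satisfy Principle A.
*Anton₃* c-commands the anaphor but is outside its binding domain → cannot satisfy Principle A.
*Bruno₄* c-commands the anaphor but is outside its binding domain → cannot satisfy Principle A.
*Oliver₅* does not c-command the anaphor → cannot bind it.
*[Oliver₅'s agent]₆* c-commands the anaphor within its binding domain → licit binder.

{6}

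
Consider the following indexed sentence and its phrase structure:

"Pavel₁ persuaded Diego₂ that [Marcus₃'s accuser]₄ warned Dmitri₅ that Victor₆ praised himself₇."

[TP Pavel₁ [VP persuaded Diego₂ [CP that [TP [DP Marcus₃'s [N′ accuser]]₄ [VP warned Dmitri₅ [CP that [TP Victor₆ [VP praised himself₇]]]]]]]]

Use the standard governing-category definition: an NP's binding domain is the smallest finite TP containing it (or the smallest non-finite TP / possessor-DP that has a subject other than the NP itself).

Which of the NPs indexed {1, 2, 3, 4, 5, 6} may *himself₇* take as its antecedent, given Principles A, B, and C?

{6}

*himself* is an anaphor, so Principle A applies: it must be bound in its binding domain.
Binding domain of *himself₇*: the embedded TP, whose subject is Victor₆.
*Pavel₁* c-commands the anaphor but is outside its binding domain → cannot satisfy Principle A.
*Diego₂* c-commands the anaphor but is outside its binding domain → cannot satisfy Principle A.
*Marcus₃* does not c-command the anaphor → cannot bind it.
*[Marcus₃'s accuser]₄* c-commands the anaphor but is outside its binding domain → cannot satisfy Principle A.
*Dmitri₅* c-commands the anaphor but is outside its binding domain → cannot satisfy Principle A.
*Victor₆* c-commands the anaphor within its binding domain → licit binder.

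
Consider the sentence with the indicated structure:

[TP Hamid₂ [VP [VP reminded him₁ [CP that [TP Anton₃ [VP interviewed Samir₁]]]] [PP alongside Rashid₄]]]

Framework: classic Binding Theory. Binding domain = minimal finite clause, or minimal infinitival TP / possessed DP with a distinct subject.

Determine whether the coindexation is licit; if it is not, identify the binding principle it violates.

Principle C

The two coindexed NPs are *him₁* and *Samir₁*.
*Samir₁* is an R-expression. Principle C requires it to be free everywhere.
*him₁* c-commands it and carries the same index.
The R-expression is bound → Principle C violation.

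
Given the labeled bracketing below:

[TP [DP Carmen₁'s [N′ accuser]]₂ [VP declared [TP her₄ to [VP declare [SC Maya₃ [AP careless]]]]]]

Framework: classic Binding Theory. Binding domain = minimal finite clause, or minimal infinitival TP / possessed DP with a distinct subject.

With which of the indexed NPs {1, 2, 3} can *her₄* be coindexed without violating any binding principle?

*her* is a pronoun, so Principle B applies: it must be free in its binding domain.
Binding domain of *her₄*: the matrix TP, whose subject is [Carmen₁'s accuser]₂.
*Carmen₁* and the pronoun do not c-command one another → neither Principle B nor Principle C is at stake; coindexation permitted.
*[Carmen₁'s accuser]₂* c-commands the pronoun within its binding domain → coindexation would violate Principle B.
*Maya₃*: the pronoun c-commands this R-expression → coindexation would violate Principle C on *Maya₃*.

{1}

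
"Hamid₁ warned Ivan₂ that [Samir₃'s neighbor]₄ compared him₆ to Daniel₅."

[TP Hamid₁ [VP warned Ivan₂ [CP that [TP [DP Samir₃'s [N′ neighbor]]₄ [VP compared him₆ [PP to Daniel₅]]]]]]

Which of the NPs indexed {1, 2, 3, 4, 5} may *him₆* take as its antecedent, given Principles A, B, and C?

{1, 2, 3}

*him* is a pronoun, so Principle B applies: it must be free in its binding domain.
Binding domain of *him₆*: the embedded TP, whose subject is [Samir₃'s neighbor]₄.
*Hamid₁* c-commands the pronoun but from outside its binding domain, and is not c-commanded by it → coindexation permitted.
*Ivan₂* c-commands the pronoun but from outside its binding domain, and is not c-commanded by it → coindexation permitted.
*Samir₃* and the pronoun do not c-command one another → neither Principle B nor Principle C is at stake; coindexation permitted.
*[Samir₃'s neighbor]₄* c-commands the pronoun within its binding domain → coindexation would violate Principle B.
*Daniel₅*: the pronoun c-commands this R-expression → coindexation would violate Principle C on *Daniel₅*.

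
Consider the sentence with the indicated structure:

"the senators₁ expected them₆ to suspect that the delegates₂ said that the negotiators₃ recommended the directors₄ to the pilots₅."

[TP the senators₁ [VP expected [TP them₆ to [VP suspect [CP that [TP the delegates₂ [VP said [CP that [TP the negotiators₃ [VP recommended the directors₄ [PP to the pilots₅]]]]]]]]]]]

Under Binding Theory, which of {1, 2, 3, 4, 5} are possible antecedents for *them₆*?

*them* is a pronoun, so Principle B applies: it must be free in its binding domain.
Binding domain of *them₆*: the matrix TP, whose subject is the senators₁.
*the senators₁* c-commands the pronoun within its binding domain → coindexation would violate Principle B.
*the delegates₂*: the pronoun c-commands this R-expression → coindexation would violate Principle C on *the delegates₂*.
*the negotiators₃*: the pronoun c-commands this R-expression → coindexation would violate Principle C on *the negotiators₃*.
*the directors₄*: the pronoun c-commands this R-expression → coindexation would violate Principle C on *the directors₄*.
*the pilots₅*: the pronoun c-commands this R-expression → coindexation would violate Principle C on *the pilots₅*.

none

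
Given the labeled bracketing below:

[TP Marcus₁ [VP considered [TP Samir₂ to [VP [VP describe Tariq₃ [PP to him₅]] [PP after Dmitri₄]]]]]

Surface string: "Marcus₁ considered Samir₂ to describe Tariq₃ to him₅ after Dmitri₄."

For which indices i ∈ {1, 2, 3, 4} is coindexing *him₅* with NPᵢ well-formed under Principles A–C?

*him* is a pronoun, so Principle B applies: it must be free in its binding domain.
Binding domain of *him₅*: the embedded TP, whose subject is Samir₂.
*Marcus₁* c-commands the pronoun but from outside its binding domain, and is not c-commanded by it → coindexation permitted.
*Samir₂* c-commands the pronoun within its binding domain → coindexation would violate Principle B.
*Tariq₃* c-commands the pronoun within its binding domain → coindexation would violate Principle B.
*Dmitri₄* and the pronoun do not c-command one another → neither Principle B nor Principle C is at stake; coindexation permitted.

{1, 4}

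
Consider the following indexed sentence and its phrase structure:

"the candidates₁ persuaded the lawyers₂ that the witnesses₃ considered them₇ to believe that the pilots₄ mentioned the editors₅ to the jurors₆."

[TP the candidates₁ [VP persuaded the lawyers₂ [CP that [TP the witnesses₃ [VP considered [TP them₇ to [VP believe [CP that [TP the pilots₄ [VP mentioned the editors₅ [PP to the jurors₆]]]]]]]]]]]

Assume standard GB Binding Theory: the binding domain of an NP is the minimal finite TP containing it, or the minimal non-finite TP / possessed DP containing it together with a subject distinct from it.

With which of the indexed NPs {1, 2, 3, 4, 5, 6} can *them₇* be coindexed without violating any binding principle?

*them* is a pronoun, so Principle B applies: it must be free in its binding domain.
Binding domain of *them₇*: the embedded TP, whose subject is the witnesses₃.
*the candidates₁* c-commands the pronoun but from outside its binding domain, and is not c-commanded by it → coindexation permitted.
*the lawyers₂* c-commands the pronoun but from outside its binding domain, and is not c-commanded by it → coindexation permitted.
*the witnesses₃* c-commands the pronoun within its binding domain → coindexation would violate Principle B.
*the pilots₄*: the pronoun c-commands this R-expression → coindexation would violate Principle C on *the pilots₄*.
*the editors₅*: the pronoun c-commands this R-expression → coindexation would violate Principle C on *the editors₅*.
*the jurors₆*: the pronoun c-commands this R-expression → coindexation would violate Principle C on *the jurors₆*.

{1, 2}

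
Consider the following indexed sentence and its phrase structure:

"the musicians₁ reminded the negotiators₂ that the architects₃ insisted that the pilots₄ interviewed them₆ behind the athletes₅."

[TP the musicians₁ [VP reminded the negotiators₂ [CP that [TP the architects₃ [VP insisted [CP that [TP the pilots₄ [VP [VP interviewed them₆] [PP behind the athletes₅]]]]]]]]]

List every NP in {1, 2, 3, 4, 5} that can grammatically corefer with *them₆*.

*them* is a pronoun, so Principle B applies: it must be free in its binding domain.
Binding domain of *them₆*: the embedded TP, whose subject is the pilots₄.
*the musicians₁* c-commands the pronoun but from outside its binding domain, and is not c-commanded by it → coindexation permitted.
*the negotiators₂* c-commands the pronoun but from outside its binding domain, and is not c-commanded by it → coindexation permitted.
*the architects₃* c-commands the pronoun but from outside its binding domain, and is not c-commanded by it → coindexation permitted.
*the pilots₄* c-commands the pronoun within its binding domain → coindexation would violate Principle B.
*the athletes₅* and the pronoun do not c-command one another → neither Principle B nor Principle C is at stake; coindexation permitted.

{1, 2, 3, 5}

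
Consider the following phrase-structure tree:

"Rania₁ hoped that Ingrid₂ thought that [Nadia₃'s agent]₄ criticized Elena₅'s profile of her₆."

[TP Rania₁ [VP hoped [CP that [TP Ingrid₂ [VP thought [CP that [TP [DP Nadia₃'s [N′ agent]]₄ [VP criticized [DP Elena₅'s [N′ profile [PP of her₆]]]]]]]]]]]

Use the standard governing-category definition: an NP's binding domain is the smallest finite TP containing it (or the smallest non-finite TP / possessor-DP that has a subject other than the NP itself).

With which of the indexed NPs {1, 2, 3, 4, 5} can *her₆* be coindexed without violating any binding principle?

{1, 2, 3, 4}

*her* is a pronoun, so Principle B applies: it must be free in its binding domain.
Binding domain of *her₆*: the possessed DP, whose subject is Elena₅.
*Rania₁* c-commands the pronoun but from outside its binding domain, and is not c-commanded by it → coindexation permitted.
*Ingrid₂* c-commands the pronoun but from outside its binding domain, and is not c-commanded by it → coindexation permitted.
*Nadia₃* and the pronoun do not c-command one another → neither Principle B nor Principle C is at stake; coindexation permitted.
*[Nadia₃'s agent]₄* c-commands the pronoun but from outside its binding domain, and is not c-commanded by it → coindexation permitted.
*Elena₅* c-commands the pronoun within its binding domain → coindexation would violate Principle B.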